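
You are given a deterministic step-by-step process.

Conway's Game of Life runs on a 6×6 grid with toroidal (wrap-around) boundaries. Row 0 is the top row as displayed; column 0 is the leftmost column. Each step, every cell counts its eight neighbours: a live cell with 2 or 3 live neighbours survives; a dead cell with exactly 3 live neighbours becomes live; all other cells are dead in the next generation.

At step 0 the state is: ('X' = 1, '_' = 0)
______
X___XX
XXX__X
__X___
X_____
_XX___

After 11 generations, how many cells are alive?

gen 0: ______
X___XX
XXX__X
__X___
X_____
_XX___
gen 1: XX___X
____X_
__XXX_
__X__X
__X___
_X____
gen 2: XX___X
XXX_X_
__X_XX
_XX_X_
_XX___
_XX___
gen 3: ___X_X
__X_X_
____X_
X___XX
X_____
______
gen 4: ___XX_
____XX
____X_
X___X_
X_____
______
gen 5: ___XXX
_____X
___XX_
______
_____X
______
gen 6: ____XX
_____X
____X_
____X_
______
_____X
gen 7: X___XX
_____X
____XX
______
______
____XX
gen 8: X_____
______
____XX
______
______
X___X_
gen 9: _____X
_____X
______
______
______
_____X
gen 10: X___XX
______
______
______
______
______
gen 11: _____X
_____X
______
______
______
_____X

3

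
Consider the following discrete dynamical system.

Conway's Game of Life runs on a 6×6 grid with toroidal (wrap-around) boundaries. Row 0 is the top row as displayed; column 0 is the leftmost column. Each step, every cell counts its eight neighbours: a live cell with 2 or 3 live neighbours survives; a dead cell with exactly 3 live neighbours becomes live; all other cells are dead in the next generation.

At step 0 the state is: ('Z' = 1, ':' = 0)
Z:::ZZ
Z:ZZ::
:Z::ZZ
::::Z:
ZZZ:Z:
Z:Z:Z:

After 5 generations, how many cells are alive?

14

[0] Z:::ZZ
Z:ZZ::
:Z::ZZ
::::Z:
ZZZ:Z:
Z:Z:Z:
[1] Z:Z:Z:
::ZZ::
ZZZ:ZZ
::Z:Z:
Z:Z:Z:
::Z:Z:
[2] ::Z:ZZ
::::::
Z:::ZZ
::Z:Z:
::Z:Z:
::Z:Z:
[3] ::::ZZ
Z::Z::
:::ZZZ
:Z::Z:
:ZZ:ZZ
:ZZ:Z:
[4] ZZZ:ZZ
Z::Z::
Z:ZZ:Z
:Z::::
::::ZZ
:ZZ:::
[5] ::::ZZ
::::::
Z:ZZZZ
:ZZZ::
ZZZ:::
::Z:::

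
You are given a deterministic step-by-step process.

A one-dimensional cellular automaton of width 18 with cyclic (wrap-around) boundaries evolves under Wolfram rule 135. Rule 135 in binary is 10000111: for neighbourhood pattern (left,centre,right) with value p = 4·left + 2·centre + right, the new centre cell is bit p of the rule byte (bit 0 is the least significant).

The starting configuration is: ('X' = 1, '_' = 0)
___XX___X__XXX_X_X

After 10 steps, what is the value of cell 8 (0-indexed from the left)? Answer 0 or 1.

1

t=0: ___XX___X__XXX_X_X
t=1: _XX___XXX_X_X__X_X
t=2: ____XX_X__X_X_XX_X
t=3: _XXX___X_XX_X____X
t=4: __X__XXX____X_XXXX
t=5: _XX_X_X__XXXX__XX_
t=6: X___X_X_X_XX__X___
t=7: X_XXX_X_X____XX_XX
t=8: ___X__X_X_XXX____X
t=9: _XXX_XX_X__X__XXXX
t=10: __X_____X_XX_X_XX_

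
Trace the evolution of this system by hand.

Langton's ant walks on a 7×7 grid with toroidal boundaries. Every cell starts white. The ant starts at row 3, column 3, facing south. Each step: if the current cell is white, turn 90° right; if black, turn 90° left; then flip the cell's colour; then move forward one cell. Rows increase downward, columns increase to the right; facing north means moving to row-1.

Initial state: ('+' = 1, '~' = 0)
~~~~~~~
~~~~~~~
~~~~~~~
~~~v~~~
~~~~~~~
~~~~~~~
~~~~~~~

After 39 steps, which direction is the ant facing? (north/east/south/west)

t=0: ~~~~~~~
~~~~~~~
~~~~~~~
~~~v~~~
~~~~~~~
~~~~~~~
~~~~~~~
t=1: ~~~~~~~
~~~~~~~
~~~~~~~
~~<+~~~
~~~~~~~
~~~~~~~
~~~~~~~
t=2: ~~~~~~~
~~~~~~~
~~^~~~~
~~++~~~
~~~~~~~
~~~~~~~
~~~~~~~
t=3: ~~~~~~~
~~~~~~~
~~+>~~~
~~++~~~
~~~~~~~
~~~~~~~
~~~~~~~
t=4: ~~~~~~~
~~~~~~~
~~++~~~
~~+v~~~
~~~~~~~
~~~~~~~
~~~~~~~
t=5: ~~~~~~~
~~~~~~~
~~++~~~
~~+~>~~
~~~~~~~
~~~~~~~
~~~~~~~
t=6: ~~~~~~~
~~~~~~~
~~++~~~
~~+~+~~
~~~~v~~
~~~~~~~
~~~~~~~
t=7: ~~~~~~~
~~~~~~~
~~++~~~
~~+~+~~
~~~<+~~
~~~~~~~
~~~~~~~
t=8: ~~~~~~~
~~~~~~~
~~++~~~
~~+^+~~
~~~++~~
~~~~~~~
~~~~~~~
t=9: ~~~~~~~
~~~~~~~
~~++~~~
~~++>~~
~~~++~~
~~~~~~~
~~~~~~~
t=10: ~~~~~~~
~~~~~~~
~~++^~~
~~++~~~
~~~++~~
~~~~~~~
~~~~~~~
t=11: ~~~~~~~
~~~~~~~
~~+++>~
~~++~~~
~~~++~~
~~~~~~~
~~~~~~~
t=12: ~~~~~~~
~~~~~~~
~~++++~
~~++~v~
~~~++~~
~~~~~~~
~~~~~~~
t=13: ~~~~~~~
~~~~~~~
~~++++~
~~++<+~
~~~++~~
~~~~~~~
~~~~~~~
t=14: ~~~~~~~
~~~~~~~
~~++^+~
~~++++~
~~~++~~
~~~~~~~
~~~~~~~
t=15: ~~~~~~~
~~~~~~~
~~+<~+~
~~++++~
~~~++~~
~~~~~~~
~~~~~~~
t=16: ~~~~~~~
~~~~~~~
~~+~~+~
~~+v++~
~~~++~~
~~~~~~~
~~~~~~~
t=17: ~~~~~~~
~~~~~~~
~~+~~+~
~~+~>+~
~~~++~~
~~~~~~~
~~~~~~~
t=18: ~~~~~~~
~~~~~~~
~~+~^+~
~~+~~+~
~~~++~~
~~~~~~~
~~~~~~~
t=19: ~~~~~~~
~~~~~~~
~~+~+>~
~~+~~+~
~~~++~~
~~~~~~~
~~~~~~~
t=20: ~~~~~~~
~~~~~^~
~~+~+~~
~~+~~+~
~~~++~~
~~~~~~~
~~~~~~~
t=21: ~~~~~~~
~~~~~+>
~~+~+~~
~~+~~+~
~~~++~~
~~~~~~~
~~~~~~~
t=22: ~~~~~~~
~~~~~++
~~+~+~v
~~+~~+~
~~~++~~
~~~~~~~
~~~~~~~
t=23: ~~~~~~~
~~~~~++
~~+~+<+
~~+~~+~
~~~++~~
~~~~~~~
~~~~~~~
t=24: ~~~~~~~
~~~~~^+
~~+~+++
~~+~~+~
~~~++~~
~~~~~~~
~~~~~~~
t=25: ~~~~~~~
~~~~<~+
~~+~+++
~~+~~+~
~~~++~~
~~~~~~~
~~~~~~~
t=26: ~~~~^~~
~~~~+~+
~~+~+++
~~+~~+~
~~~++~~
~~~~~~~
~~~~~~~
t=27: ~~~~+>~
~~~~+~+
~~+~+++
~~+~~+~
~~~++~~
~~~~~~~
~~~~~~~
t=28: ~~~~++~
~~~~+v+
~~+~+++
~~+~~+~
~~~++~~
~~~~~~~
~~~~~~~
t=29: ~~~~++~
~~~~<++
~~+~+++
~~+~~+~
~~~++~~
~~~~~~~
~~~~~~~
t=30: ~~~~++~
~~~~~++
~~+~v++
~~+~~+~
~~~++~~
~~~~~~~
~~~~~~~
t=31: ~~~~++~
~~~~~++
~~+~~>+
~~+~~+~
~~~++~~
~~~~~~~
~~~~~~~
t=32: ~~~~++~
~~~~~^+
~~+~~~+
~~+~~+~
~~~++~~
~~~~~~~
~~~~~~~
t=33: ~~~~++~
~~~~<~+
~~+~~~+
~~+~~+~
~~~++~~
~~~~~~~
~~~~~~~
t=34: ~~~~^+~
~~~~+~+
~~+~~~+
~~+~~+~
~~~++~~
~~~~~~~
~~~~~~~
t=35: ~~~<~+~
~~~~+~+
~~+~~~+
~~+~~+~
~~~++~~
~~~~~~~
~~~~~~~
t=36: ~~~+~+~
~~~~+~+
~~+~~~+
~~+~~+~
~~~++~~
~~~~~~~
~~~^~~~
t=37: ~~~+~+~
~~~~+~+
~~+~~~+
~~+~~+~
~~~++~~
~~~~~~~
~~~+>~~
t=38: ~~~+v+~
~~~~+~+
~~+~~~+
~~+~~+~
~~~++~~
~~~~~~~
~~~++~~
t=39: ~~~<++~
~~~~+~+
~~+~~~+
~~+~~+~
~~~++~~
~~~~~~~
~~~++~~

west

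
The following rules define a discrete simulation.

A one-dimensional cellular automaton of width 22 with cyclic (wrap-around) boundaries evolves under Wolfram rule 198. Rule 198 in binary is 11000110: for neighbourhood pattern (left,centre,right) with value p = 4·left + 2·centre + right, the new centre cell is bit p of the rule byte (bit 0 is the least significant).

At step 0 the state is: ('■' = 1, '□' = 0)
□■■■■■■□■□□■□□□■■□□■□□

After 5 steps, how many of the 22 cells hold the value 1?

[0] □■■■■■■□■□□■□□□■■□□■□□
[1] ■□■■■■■□■□■■□□■□■□■■□□
[2] ■□□■■■■□■□□■□■■□■□□■□■
[3] ■□■□■■■□■□■■□□■□■□■■□□
[4] ■□■□□■■□■□□■□■■□■□□■□■
[5] ■□■□■□■□■□■■□□■□■□■■□□

11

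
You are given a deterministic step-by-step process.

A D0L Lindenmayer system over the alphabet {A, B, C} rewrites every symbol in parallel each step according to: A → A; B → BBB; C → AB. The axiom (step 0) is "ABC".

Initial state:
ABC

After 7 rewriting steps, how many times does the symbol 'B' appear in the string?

2916

t=0: ABC
t=1: ABBBAB
t=2: ABBBBBBBBBABBB
t=3: ABBBBBBBBBBBBBBBBBBBBBBBBBBBABBBBBBBBB
t=4: ABBBBBBBBBBBBBBBBBBBBBBBBBBBBBBBBBBBBBBBBBBBBBBBBBBBBBBBBBBBBBBBBBBBBBBBBBBBBBBBBBABBBBBBBBBBBBBBBBBBBBBBBBBBB
t=5: ABBBBBBBBBBBBBBBBBBBBBBBBBBBBBBBBBBBBBBBBBBBBBBBBBBBBBBBBB…BBBBBBBBBBBBBBBBBBBBBBBBBBBBBBBBBBBBBBBBBBBBBBBBBBBBBBBBBB  (len 326)
t=6: ABBBBBBBBBBBBBBBBBBBBBBBBBBBBBBBBBBBBBBBBBBBBBBBBBBBBBBBBB…BBBBBBBBBBBBBBBBBBBBBBBBBBBBBBBBBBBBBBBBBBBBBBBBBBBBBBBBBB  (len 974)
t=7: ABBBBBBBBBBBBBBBBBBBBBBBBBBBBBBBBBBBBBBBBBBBBBBBBBBBBBBBBB…BBBBBBBBBBBBBBBBBBBBBBBBBBBBBBBBBBBBBBBBBBBBBBBBBBBBBBBBBB  (len 2918)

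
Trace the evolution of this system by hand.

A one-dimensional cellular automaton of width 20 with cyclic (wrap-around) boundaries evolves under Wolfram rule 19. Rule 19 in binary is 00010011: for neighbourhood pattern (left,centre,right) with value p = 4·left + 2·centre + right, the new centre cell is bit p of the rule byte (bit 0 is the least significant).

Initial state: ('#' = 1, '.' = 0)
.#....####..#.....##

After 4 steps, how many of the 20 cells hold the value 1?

8

[0] .#....####..#.....##
[1] ..####....##.#####..
[2] ##....####........##
[3] ..####....########..
[4] ##....####........##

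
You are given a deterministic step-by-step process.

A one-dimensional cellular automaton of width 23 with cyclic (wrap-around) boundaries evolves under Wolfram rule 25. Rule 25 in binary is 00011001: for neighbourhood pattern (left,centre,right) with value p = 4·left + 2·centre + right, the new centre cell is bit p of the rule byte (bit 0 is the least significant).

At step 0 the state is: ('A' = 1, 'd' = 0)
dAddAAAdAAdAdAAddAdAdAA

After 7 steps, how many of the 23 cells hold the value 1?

12

[0] dAddAAAdAAdAdAAddAdAdAA
[1] ddAdAdddAddddAdAdddddAd
[2] AddddAAddAAAddddAAAAddA
[3] dAAAdAdAdAddAAAdAdddAdA
[4] dAddddddddAdAddddAAdddd
[5] ddAAAAAAAddddAAAdAdAAAA
[6] AdAddddddAAAdAdddddAddd
[7] dddAAAAAdAddddAAAAddAAd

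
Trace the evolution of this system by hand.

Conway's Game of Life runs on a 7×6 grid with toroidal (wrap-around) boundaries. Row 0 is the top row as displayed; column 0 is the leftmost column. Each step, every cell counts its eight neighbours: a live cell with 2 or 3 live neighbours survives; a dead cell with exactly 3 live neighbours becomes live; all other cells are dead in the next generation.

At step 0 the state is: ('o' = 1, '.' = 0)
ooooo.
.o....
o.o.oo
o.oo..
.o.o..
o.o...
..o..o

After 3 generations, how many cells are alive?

t=0: ooooo.
.o....
o.o.oo
o.oo..
.o.o..
o.o...
..o..o
t=1: o..ooo
......
o.o.oo
o.....
o..o..
o.oo..
....oo
t=2: o..o..
.o....
oo...o
o..oo.
o.oo.o
oooo..
.oo...
t=3: o.....
.oo..o
.oo.oo
...o..
......
....oo
......

11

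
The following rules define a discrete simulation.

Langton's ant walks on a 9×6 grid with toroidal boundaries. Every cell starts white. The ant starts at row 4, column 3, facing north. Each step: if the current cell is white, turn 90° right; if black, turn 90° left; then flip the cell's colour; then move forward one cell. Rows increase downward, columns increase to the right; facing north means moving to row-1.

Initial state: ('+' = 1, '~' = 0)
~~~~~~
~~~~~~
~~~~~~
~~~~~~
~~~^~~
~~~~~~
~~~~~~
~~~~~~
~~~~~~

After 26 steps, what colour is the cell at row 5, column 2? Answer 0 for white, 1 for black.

1

k=0  ~~~~~~
~~~~~~
~~~~~~
~~~~~~
~~~^~~
~~~~~~
~~~~~~
~~~~~~
~~~~~~
k=1  ~~~~~~
~~~~~~
~~~~~~
~~~~~~
~~~+>~
~~~~~~
~~~~~~
~~~~~~
~~~~~~
k=2  ~~~~~~
~~~~~~
~~~~~~
~~~~~~
~~~++~
~~~~v~
~~~~~~
~~~~~~
~~~~~~
k=3  ~~~~~~
~~~~~~
~~~~~~
~~~~~~
~~~++~
~~~<+~
~~~~~~
~~~~~~
~~~~~~
k=4  ~~~~~~
~~~~~~
~~~~~~
~~~~~~
~~~^+~
~~~++~
~~~~~~
~~~~~~
~~~~~~
k=5  ~~~~~~
~~~~~~
~~~~~~
~~~~~~
~~<~+~
~~~++~
~~~~~~
~~~~~~
~~~~~~
k=6  ~~~~~~
~~~~~~
~~~~~~
~~^~~~
~~+~+~
~~~++~
~~~~~~
~~~~~~
~~~~~~
k=7  ~~~~~~
~~~~~~
~~~~~~
~~+>~~
~~+~+~
~~~++~
~~~~~~
~~~~~~
~~~~~~
k=8  ~~~~~~
~~~~~~
~~~~~~
~~++~~
~~+v+~
~~~++~
~~~~~~
~~~~~~
~~~~~~
k=9  ~~~~~~
~~~~~~
~~~~~~
~~++~~
~~<++~
~~~++~
~~~~~~
~~~~~~
~~~~~~
k=10  ~~~~~~
~~~~~~
~~~~~~
~~++~~
~~~++~
~~v++~
~~~~~~
~~~~~~
~~~~~~
k=11  ~~~~~~
~~~~~~
~~~~~~
~~++~~
~~~++~
~<+++~
~~~~~~
~~~~~~
~~~~~~
k=12  ~~~~~~
~~~~~~
~~~~~~
~~++~~
~^~++~
~++++~
~~~~~~
~~~~~~
~~~~~~
k=13  ~~~~~~
~~~~~~
~~~~~~
~~++~~
~+>++~
~++++~
~~~~~~
~~~~~~
~~~~~~
k=14  ~~~~~~
~~~~~~
~~~~~~
~~++~~
~++++~
~+v++~
~~~~~~
~~~~~~
~~~~~~
k=15  ~~~~~~
~~~~~~
~~~~~~
~~++~~
~++++~
~+~>+~
~~~~~~
~~~~~~
~~~~~~
k=16  ~~~~~~
~~~~~~
~~~~~~
~~++~~
~++^+~
~+~~+~
~~~~~~
~~~~~~
~~~~~~
k=17  ~~~~~~
~~~~~~
~~~~~~
~~++~~
~+<~+~
~+~~+~
~~~~~~
~~~~~~
~~~~~~
k=18  ~~~~~~
~~~~~~
~~~~~~
~~++~~
~+~~+~
~+v~+~
~~~~~~
~~~~~~
~~~~~~
k=19  ~~~~~~
~~~~~~
~~~~~~
~~++~~
~+~~+~
~<+~+~
~~~~~~
~~~~~~
~~~~~~
k=20  ~~~~~~
~~~~~~
~~~~~~
~~++~~
~+~~+~
~~+~+~
~v~~~~
~~~~~~
~~~~~~
k=21  ~~~~~~
~~~~~~
~~~~~~
~~++~~
~+~~+~
~~+~+~
<+~~~~
~~~~~~
~~~~~~
k=22  ~~~~~~
~~~~~~
~~~~~~
~~++~~
~+~~+~
^~+~+~
++~~~~
~~~~~~
~~~~~~
k=23  ~~~~~~
~~~~~~
~~~~~~
~~++~~
~+~~+~
+>+~+~
++~~~~
~~~~~~
~~~~~~
k=24  ~~~~~~
~~~~~~
~~~~~~
~~++~~
~+~~+~
+++~+~
+v~~~~
~~~~~~
~~~~~~
k=25  ~~~~~~
~~~~~~
~~~~~~
~~++~~
~+~~+~
+++~+~
+~>~~~
~~~~~~
~~~~~~
k=26  ~~~~~~
~~~~~~
~~~~~~
~~++~~
~+~~+~
+++~+~
+~+~~~
~~v~~~
~~~~~~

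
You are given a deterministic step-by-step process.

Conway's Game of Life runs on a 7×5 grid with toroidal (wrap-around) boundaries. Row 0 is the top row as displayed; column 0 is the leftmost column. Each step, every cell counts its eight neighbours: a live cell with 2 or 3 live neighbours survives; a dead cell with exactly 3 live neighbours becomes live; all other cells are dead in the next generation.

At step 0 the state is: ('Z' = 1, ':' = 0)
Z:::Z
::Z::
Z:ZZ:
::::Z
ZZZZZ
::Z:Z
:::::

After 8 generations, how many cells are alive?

k=0  Z:::Z
::Z::
Z:ZZ:
::::Z
ZZZZZ
::Z:Z
:::::
k=1  :::::
Z:Z::
:ZZZZ
:::::
:ZZ::
::Z:Z
Z::ZZ
k=2  ZZ:Z:
Z:Z:Z
ZZZZZ
Z::::
:ZZZ:
::Z:Z
Z::ZZ
k=3  :::::
:::::
::Z::
:::::
ZZZZZ
:::::
:::::
k=4  :::::
:::::
:::::
Z:::Z
ZZZZZ
ZZZZZ
:::::
k=5  :::::
:::::
:::::
::Z::
:::::
:::::
ZZZZZ
k=6  ZZZZZ
:::::
:::::
:::::
:::::
ZZZZZ
ZZZZZ
k=7  :::::
ZZZZZ
:::::
:::::
ZZZZZ
:::::
:::::
k=8  ZZZZZ
ZZZZZ
ZZZZZ
ZZZZZ
ZZZZZ
ZZZZZ
:::::

30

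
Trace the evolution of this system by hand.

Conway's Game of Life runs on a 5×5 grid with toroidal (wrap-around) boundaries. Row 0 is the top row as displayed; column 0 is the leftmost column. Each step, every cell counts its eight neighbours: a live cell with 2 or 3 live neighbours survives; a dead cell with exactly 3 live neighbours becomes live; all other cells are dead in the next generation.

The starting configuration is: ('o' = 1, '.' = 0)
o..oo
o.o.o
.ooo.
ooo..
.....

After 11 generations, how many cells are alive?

6

gen 0: o..oo
o.o.o
.ooo.
ooo..
.....
gen 1: oo.o.
.....
.....
o..o.
..oo.
gen 2: .o.oo
.....
.....
..ooo
o..o.
gen 3: o.ooo
.....
...o.
..ooo
oo...
gen 4: o.ooo
..o..
..ooo
ooooo
.....
gen 5: .oooo
o....
.....
oo...
.....
gen 6: ooooo
ooooo
oo...
.....
...oo
gen 7: .....
.....
...o.
o...o
.o...
gen 8: .....
.....
....o
o...o
o....
gen 9: .....
.....
o...o
o...o
o...o
gen 10: .....
.....
o...o
.o.o.
o...o
gen 11: .....
.....
o...o
.o.o.
o...o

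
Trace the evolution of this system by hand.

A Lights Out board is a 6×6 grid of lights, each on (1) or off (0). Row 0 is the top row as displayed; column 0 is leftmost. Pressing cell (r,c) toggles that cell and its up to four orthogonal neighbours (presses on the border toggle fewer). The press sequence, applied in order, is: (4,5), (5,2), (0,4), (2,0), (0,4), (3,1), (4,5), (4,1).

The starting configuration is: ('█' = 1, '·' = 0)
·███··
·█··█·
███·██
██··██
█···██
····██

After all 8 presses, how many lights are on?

21

0) ·███··
·█··█·
███·██
██··██
█···██
····██
1) ·███··
·█··█·
███·██
██··█·
█·····
····█·
2) ·███··
·█··█·
███·██
██··█·
█·█···
·████·
3) ·██·██
·█····
███·██
██··█·
█·█···
·████·
4) ·██·██
██····
··█·██
·█··█·
█·█···
·████·
5) ·███··
██··█·
··█·██
·█··█·
█·█···
·████·
6) ·███··
██··█·
·██·██
█·█·█·
███···
·████·
7) ·███··
██··█·
·██·██
█·█·██
███·██
·█████
8) ·███··
██··█·
·██·██
███·██
····██
··████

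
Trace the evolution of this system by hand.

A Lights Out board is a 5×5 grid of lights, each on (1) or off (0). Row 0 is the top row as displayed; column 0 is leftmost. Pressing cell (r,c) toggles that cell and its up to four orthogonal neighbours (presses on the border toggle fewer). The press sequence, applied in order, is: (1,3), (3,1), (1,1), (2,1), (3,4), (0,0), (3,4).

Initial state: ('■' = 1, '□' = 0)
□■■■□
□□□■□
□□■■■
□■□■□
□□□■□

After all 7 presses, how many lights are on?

13

0) □■■■□
□□□■□
□□■■■
□■□■□
□□□■□
1) □■■□□
□□■□■
□□■□■
□■□■□
□□□■□
2) □■■□□
□□■□■
□■■□■
■□■■□
□■□■□
3) □□■□□
■■□□■
□□■□■
■□■■□
□■□■□
4) □□■□□
■□□□■
■■□□■
■■■■□
□■□■□
5) □□■□□
■□□□■
■■□□□
■■■□■
□■□■■
6) ■■■□□
□□□□■
■■□□□
■■■□■
□■□■■
7) ■■■□□
□□□□■
■■□□■
■■■■□
□■□■□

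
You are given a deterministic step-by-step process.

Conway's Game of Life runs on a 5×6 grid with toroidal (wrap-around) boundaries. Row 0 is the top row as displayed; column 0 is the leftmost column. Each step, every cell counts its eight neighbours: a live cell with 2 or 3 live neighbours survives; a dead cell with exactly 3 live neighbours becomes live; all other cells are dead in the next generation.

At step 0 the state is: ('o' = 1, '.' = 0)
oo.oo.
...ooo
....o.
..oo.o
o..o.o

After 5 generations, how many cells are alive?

gen 0: oo.oo.
...ooo
....o.
..oo.o
o..o.o
gen 1: .o....
o.o...
..o...
o.oo.o
......
gen 2: .o....
..o...
o.o..o
.ooo..
ooo...
gen 3: o.....
o.o...
o.....
...o.o
o..o..
gen 4: o....o
o....o
oo...o
o...oo
o...oo
gen 5: .o....
....o.
.o....
......
.o....

4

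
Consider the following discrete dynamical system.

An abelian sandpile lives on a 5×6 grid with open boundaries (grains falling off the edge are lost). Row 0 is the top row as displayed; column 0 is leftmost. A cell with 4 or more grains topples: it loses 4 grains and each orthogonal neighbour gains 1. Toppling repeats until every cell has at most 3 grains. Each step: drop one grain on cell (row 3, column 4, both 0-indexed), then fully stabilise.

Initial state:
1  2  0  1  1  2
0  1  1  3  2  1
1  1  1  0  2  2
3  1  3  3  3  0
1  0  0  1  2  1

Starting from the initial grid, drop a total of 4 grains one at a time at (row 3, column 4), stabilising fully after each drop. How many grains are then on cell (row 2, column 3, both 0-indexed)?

[0] 1  2  0  1  1  2
0  1  1  3  2  1
1  1  1  0  2  2
3  1  3  3  3  0
1  0  0  1  2  1
[1] 1  2  0  1  1  2
0  1  1  3  2  1
1  1  2  1  3  2
3  2  0  1  1  1
1  0  1  2  3  1
[2] 1  2  0  1  1  2
0  1  1  3  2  1
1  1  2  1  3  2
3  2  0  1  2  1
1  0  1  2  3  1
[3] 1  2  0  1  1  2
0  1  1  3  2  1
1  1  2  1  3  2
3  2  0  1  3  1
1  0  1  2  3  1
[4] 1  2  0  1  1  2
0  1  1  3  3  1
1  1  2  2  0  3
3  2  0  2  2  2
1  0  1  3  0  2

2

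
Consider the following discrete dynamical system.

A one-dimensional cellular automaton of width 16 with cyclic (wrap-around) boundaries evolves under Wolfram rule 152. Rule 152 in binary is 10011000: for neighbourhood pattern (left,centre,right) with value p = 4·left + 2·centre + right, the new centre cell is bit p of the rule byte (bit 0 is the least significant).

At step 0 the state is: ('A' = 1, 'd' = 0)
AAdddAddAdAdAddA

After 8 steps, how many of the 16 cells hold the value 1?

[0] AAdddAddAdAdAddA
[1] AdAdddAddddddAdA
[2] dddAdddAdddddddA
[3] AdddAdddAddddddd
[4] dAdddAdddAdddddd
[5] ddAdddAdddAddddd
[6] dddAdddAdddAdddd
[7] ddddAdddAdddAddd
[8] dddddAdddAdddAdd

3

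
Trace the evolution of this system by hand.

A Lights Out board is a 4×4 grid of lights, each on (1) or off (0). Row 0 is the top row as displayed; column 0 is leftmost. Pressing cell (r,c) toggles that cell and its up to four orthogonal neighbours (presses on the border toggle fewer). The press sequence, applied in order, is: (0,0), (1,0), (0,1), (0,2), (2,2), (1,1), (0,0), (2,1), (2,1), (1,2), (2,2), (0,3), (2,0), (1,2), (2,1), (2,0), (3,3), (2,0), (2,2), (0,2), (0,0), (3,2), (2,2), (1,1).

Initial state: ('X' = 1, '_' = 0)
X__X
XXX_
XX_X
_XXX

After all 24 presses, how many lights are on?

step 0: X__X
XXX_
XX_X
_XXX
step 1: _X_X
_XX_
XX_X
_XXX
step 2: XX_X
X_X_
_X_X
_XXX
step 3: __XX
XXX_
_X_X
_XXX
step 4: _X__
XX__
_X_X
_XXX
step 5: _X__
XXX_
__X_
_X_X
step 6: ____
____
_XX_
_X_X
step 7: XX__
X___
_XX_
_X_X
step 8: XX__
XX__
X___
___X
step 9: XX__
X___
_XX_
_X_X
step 10: XXX_
XXXX
_X__
_X_X
step 11: XXX_
XX_X
__XX
_XXX
step 12: XX_X
XX__
__XX
_XXX
step 13: XX_X
_X__
XXXX
XXXX
step 14: XXXX
__XX
XX_X
XXXX
step 15: XXXX
_XXX
__XX
X_XX
step 16: XXXX
XXXX
XXXX
__XX
step 17: XXXX
XXXX
XXX_
____
step 18: XXXX
_XXX
__X_
X___
step 19: XXXX
_X_X
_X_X
X_X_
step 20: X___
_XXX
_X_X
X_X_
step 21: _X__
XXXX
_X_X
X_X_
step 22: _X__
XXXX
_XXX
XX_X
step 23: _X__
XX_X
____
XXXX
step 24: ____
__XX
_X__
XXXX

7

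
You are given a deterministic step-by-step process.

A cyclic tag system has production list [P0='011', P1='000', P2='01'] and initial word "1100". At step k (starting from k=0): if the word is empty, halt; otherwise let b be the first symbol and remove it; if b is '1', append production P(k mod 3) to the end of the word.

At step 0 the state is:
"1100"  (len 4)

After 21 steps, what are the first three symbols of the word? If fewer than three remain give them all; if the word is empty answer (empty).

step 0: "1100"  (len 4)
step 1: "100011"  (len 6)
step 2: "00011000"  (len 8)
step 3: "0011000"  (len 7)
step 4: "011000"  (len 6)
step 5: "11000"  (len 5)
step 6: "100001"  (len 6)
step 7: "00001011"  (len 8)
step 8: "0001011"  (len 7)
step 9: "001011"  (len 6)
step 10: "01011"  (len 5)
step 11: "1011"  (len 4)
step 12: "01101"  (len 5)
step 13: "1101"  (len 4)
step 14: "101000"  (len 6)
step 15: "0100001"  (len 7)
step 16: "100001"  (len 6)
step 17: "00001000"  (len 8)
step 18: "0001000"  (len 7)
step 19: "001000"  (len 6)
step 20: "01000"  (len 5)
step 21: "1000"  (len 4)

100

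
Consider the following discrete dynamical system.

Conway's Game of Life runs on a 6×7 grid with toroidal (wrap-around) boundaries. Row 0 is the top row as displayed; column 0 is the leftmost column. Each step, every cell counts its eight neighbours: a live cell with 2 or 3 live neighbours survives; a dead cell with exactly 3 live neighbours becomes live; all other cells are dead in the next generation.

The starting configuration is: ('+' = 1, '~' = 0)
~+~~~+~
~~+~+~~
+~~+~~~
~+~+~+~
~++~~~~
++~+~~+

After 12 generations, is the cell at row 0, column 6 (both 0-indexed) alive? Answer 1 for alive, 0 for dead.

gen 0: ~+~~~+~
~~+~+~~
+~~+~~~
~+~+~+~
~++~~~~
++~+~~+
gen 1: ~+~++++
~++++~~
~+~+~~~
++~++~~
~~~++~+
~~~~~~+
gen 2: ~+~~~~+
~+~~~~~
~~~~~~~
++~~~+~
~~+++~+
~~+~~~+
gen 3: ~++~~~~
+~~~~~~
++~~~~~
+++++++
~~+++~+
~++~~~+
gen 4: ~~+~~~~
+~+~~~~
~~~+++~
~~~~~~~
~~~~~~~
~~~~~+~
gen 5: ~+~~~~~
~++~+~~
~~~++~~
~~~~+~~
~~~~~~~
~~~~~~~
gen 6: ~++~~~~
~++~+~~
~~+~++~
~~~++~~
~~~~~~~
~~~~~~~
gen 7: ~+++~~~
~~~~++~
~++~~+~
~~~+++~
~~~~~~~
~~~~~~~
gen 8: ~~+++~~
~~~~++~
~~+~~~+
~~++++~
~~~~+~~
~~+~~~~
gen 9: ~~+~++~
~~+~++~
~~+~~~+
~~+~++~
~~+~++~
~~+~+~~
gen 10: ~++~~~~
~++~+~+
~++~~~+
~++~+~+
~++~~~~
~++~~~~
gen 11: ~~~~~~~
~~~~~+~
~~~~~~+
~~~~~+~
~~~~~~~
+~~+~~~
gen 12: ~~~~~~~
~~~~~~~
~~~~~++
~~~~~~~
~~~~~~~
~~~~~~~

0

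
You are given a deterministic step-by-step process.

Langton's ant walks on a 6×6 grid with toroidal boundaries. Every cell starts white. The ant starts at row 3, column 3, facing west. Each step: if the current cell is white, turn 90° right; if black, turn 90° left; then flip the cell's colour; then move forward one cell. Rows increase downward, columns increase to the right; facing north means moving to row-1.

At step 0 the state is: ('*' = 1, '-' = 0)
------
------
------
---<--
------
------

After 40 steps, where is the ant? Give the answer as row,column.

k=0  ------
------
------
---<--
------
------
k=1  ------
------
---^--
---*--
------
------
k=2  ------
------
---*>-
---*--
------
------
k=3  ------
------
---**-
---*v-
------
------
k=4  ------
------
---**-
---<*-
------
------
k=5  ------
------
---**-
----*-
---v--
------
k=6  ------
------
---**-
----*-
--<*--
------
k=7  ------
------
---**-
--^-*-
--**--
------
k=8  ------
------
---**-
--*>*-
--**--
------
k=9  ------
------
---**-
--***-
--*v--
------
k=10  ------
------
---**-
--***-
--*->-
------
k=11  ------
------
---**-
--***-
--*-*-
----v-
k=12  ------
------
---**-
--***-
--*-*-
---<*-
k=13  ------
------
---**-
--***-
--*^*-
---**-
k=14  ------
------
---**-
--***-
--**>-
---**-
k=15  ------
------
---**-
--**^-
--**--
---**-
k=16  ------
------
---**-
--*<--
--**--
---**-
k=17  ------
------
---**-
--*---
--*v--
---**-
k=18  ------
------
---**-
--*---
--*->-
---**-
k=19  ------
------
---**-
--*---
--*-*-
---*v-
k=20  ------
------
---**-
--*---
--*-*-
---*->
k=21  -----v
------
---**-
--*---
--*-*-
---*-*
k=22  ----<*
------
---**-
--*---
--*-*-
---*-*
k=23  ----**
------
---**-
--*---
--*-*-
---*^*
k=24  ----**
------
---**-
--*---
--*-*-
---**>
k=25  ----**
------
---**-
--*---
--*-*^
---**-
k=26  ----**
------
---**-
--*---
>-*-**
---**-
k=27  ----**
------
---**-
--*---
*-*-**
v--**-
k=28  ----**
------
---**-
--*---
*-*-**
*--**<
k=29  ----**
------
---**-
--*---
*-*-*^
*--***
k=30  ----**
------
---**-
--*---
*-*-<-
*--***
k=31  ----**
------
---**-
--*---
*-*---
*--*v*
k=32  ----**
------
---**-
--*---
*-*---
*--*->
k=33  ----**
------
---**-
--*---
*-*--^
*--*--
k=34  ----**
------
---**-
--*---
>-*--*
*--*--
k=35  ----**
------
---**-
^-*---
--*--*
*--*--
k=36  ----**
------
---**-
*>*---
--*--*
*--*--
k=37  ----**
------
---**-
***---
-v*--*
*--*--
k=38  ----**
------
---**-
***---
<**--*
*--*--
k=39  ----**
------
---**-
^**---
***--*
*--*--
k=40  ----**
------
---**-
-**--<
***--*
*--*--

3,5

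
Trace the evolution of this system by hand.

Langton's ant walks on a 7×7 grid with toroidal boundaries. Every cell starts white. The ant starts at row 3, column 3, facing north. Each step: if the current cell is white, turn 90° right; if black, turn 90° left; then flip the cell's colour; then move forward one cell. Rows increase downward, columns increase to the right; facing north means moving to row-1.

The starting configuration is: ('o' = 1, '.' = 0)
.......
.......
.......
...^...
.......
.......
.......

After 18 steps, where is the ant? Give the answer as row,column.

0) .......
.......
.......
...^...
.......
.......
.......
1) .......
.......
.......
...o>..
.......
.......
.......
2) .......
.......
.......
...oo..
....v..
.......
.......
3) .......
.......
.......
...oo..
...<o..
.......
.......
4) .......
.......
.......
...^o..
...oo..
.......
.......
5) .......
.......
.......
..<.o..
...oo..
.......
.......
6) .......
.......
..^....
..o.o..
...oo..
.......
.......
7) .......
.......
..o>...
..o.o..
...oo..
.......
.......
8) .......
.......
..oo...
..ovo..
...oo..
.......
.......
9) .......
.......
..oo...
..<oo..
...oo..
.......
.......
10) .......
.......
..oo...
...oo..
..voo..
.......
.......
11) .......
.......
..oo...
...oo..
.<ooo..
.......
.......
12) .......
.......
..oo...
.^.oo..
.oooo..
.......
.......
13) .......
.......
..oo...
.o>oo..
.oooo..
.......
.......
14) .......
.......
..oo...
.oooo..
.ovoo..
.......
.......
15) .......
.......
..oo...
.oooo..
.o.>o..
.......
.......
16) .......
.......
..oo...
.oo^o..
.o..o..
.......
.......
17) .......
.......
..oo...
.o<.o..
.o..o..
.......
.......
18) .......
.......
..oo...
.o..o..
.ov.o..
.......
.......

4,2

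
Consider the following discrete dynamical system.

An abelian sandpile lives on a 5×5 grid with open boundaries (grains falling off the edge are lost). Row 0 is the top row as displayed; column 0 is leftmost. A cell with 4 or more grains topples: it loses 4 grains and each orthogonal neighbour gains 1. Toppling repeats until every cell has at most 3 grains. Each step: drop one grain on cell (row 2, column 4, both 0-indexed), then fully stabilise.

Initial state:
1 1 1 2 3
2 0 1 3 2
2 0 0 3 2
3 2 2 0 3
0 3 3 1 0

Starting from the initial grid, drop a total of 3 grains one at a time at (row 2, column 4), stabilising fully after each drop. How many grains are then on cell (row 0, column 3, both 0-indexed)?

step 0: 1 1 1 2 3
2 0 1 3 2
2 0 0 3 2
3 2 2 0 3
0 3 3 1 0
step 1: 1 1 1 2 3
2 0 1 3 2
2 0 0 3 3
3 2 2 0 3
0 3 3 1 0
step 2: 1 1 2 0 1
2 0 2 2 1
2 0 1 1 3
3 2 2 2 0
0 3 3 1 1
step 3: 1 1 2 0 1
2 0 2 2 2
2 0 1 2 0
3 2 2 2 1
0 3 3 1 1

0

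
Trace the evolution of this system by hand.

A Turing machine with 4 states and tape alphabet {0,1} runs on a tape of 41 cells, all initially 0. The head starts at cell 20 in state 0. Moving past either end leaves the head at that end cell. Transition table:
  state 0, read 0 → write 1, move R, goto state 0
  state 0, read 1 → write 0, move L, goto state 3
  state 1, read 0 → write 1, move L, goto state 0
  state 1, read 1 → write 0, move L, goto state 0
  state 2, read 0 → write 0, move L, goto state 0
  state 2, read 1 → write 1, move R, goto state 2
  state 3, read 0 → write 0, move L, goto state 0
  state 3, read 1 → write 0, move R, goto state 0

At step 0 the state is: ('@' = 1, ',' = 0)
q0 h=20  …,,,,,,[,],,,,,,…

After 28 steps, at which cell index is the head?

[0] q0 h=20  …,,,,,,[,],,,,,,…
[1] q0 h=21  …,,,,,@[,],,,,,,…
[2] q0 h=22  …,,,,@@[,],,,,,,…
[3] q0 h=23  …,,,@@@[,],,,,,,…
[4] q0 h=24  …,,@@@@[,],,,,,,…
[5] q0 h=25  …,@@@@@[,],,,,,,…
[6] q0 h=26  …@@@@@@[,],,,,,,…
[7] q0 h=27  …@@@@@@[,],,,,,,…
[8] q0 h=28  …@@@@@@[,],,,,,,…
[9] q0 h=29  …@@@@@@[,],,,,,,…
[10] q0 h=30  …@@@@@@[,],,,,,,…
[11] q0 h=31  …@@@@@@[,],,,,,,…
[12] q0 h=32  …@@@@@@[,],,,,,,…
[13] q0 h=33  …@@@@@@[,],,,,,,…
[14] q0 h=34  …@@@@@@[,],,,,,,|
[15] q0 h=35  …@@@@@@[,],,,,,|
[16] q0 h=36  …@@@@@@[,],,,,|
[17] q0 h=37  …@@@@@@[,],,,|
[18] q0 h=38  …@@@@@@[,],,|
[19] q0 h=39  …@@@@@@[,],|
[20] q0 h=40  …@@@@@@[,]|
[21] q0 h=40  …@@@@@@[@]|
[22] q3 h=39  …@@@@@@[@],|
[23] q0 h=40  …@@@@@,[,]|
[24] q0 h=40  …@@@@@,[@]|
[25] q3 h=39  …@@@@@@[,],|
[26] q0 h=38  …@@@@@@[@],,|
[27] q3 h=37  …@@@@@@[@],,,|
[28] q0 h=38  …@@@@@,[,],,|

38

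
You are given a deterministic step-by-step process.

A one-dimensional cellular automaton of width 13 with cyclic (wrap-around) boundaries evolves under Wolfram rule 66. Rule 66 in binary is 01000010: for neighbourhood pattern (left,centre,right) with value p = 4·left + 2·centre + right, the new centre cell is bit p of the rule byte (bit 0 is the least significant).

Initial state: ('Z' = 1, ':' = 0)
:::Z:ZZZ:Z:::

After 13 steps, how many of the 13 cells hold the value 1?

2

step 0: :::Z:ZZZ:Z:::
step 1: ::Z::::Z:::::
step 2: :Z::::Z::::::
step 3: Z::::Z:::::::
step 4: ::::Z:::::::Z
step 5: :::Z:::::::Z:
step 6: ::Z:::::::Z::
step 7: :Z:::::::Z:::
step 8: Z:::::::Z::::
step 9: :::::::Z::::Z
step 10: ::::::Z::::Z:
step 11: :::::Z::::Z::
step 12: ::::Z::::Z:::
step 13: :::Z::::Z::::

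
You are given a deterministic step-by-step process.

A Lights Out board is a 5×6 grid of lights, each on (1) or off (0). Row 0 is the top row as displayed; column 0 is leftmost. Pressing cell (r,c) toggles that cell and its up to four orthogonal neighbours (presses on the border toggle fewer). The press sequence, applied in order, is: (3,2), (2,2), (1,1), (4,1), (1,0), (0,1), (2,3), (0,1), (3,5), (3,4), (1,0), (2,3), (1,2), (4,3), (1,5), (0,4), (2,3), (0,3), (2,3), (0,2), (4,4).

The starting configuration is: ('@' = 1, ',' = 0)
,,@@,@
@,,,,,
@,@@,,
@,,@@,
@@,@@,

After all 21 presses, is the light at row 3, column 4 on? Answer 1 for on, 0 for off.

0

t=0: ,,@@,@
@,,,,,
@,@@,,
@,,@@,
@@,@@,
t=1: ,,@@,@
@,,,,,
@,,@,,
@@@,@,
@@@@@,
t=2: ,,@@,@
@,@,,,
@@@,,,
@@,,@,
@@@@@,
t=3: ,@@@,@
,@,,,,
@,@,,,
@@,,@,
@@@@@,
t=4: ,@@@,@
,@,,,,
@,@,,,
@,,,@,
,,,@@,
t=5: @@@@,@
@,,,,,
,,@,,,
@,,,@,
,,,@@,
t=6: ,,,@,@
@@,,,,
,,@,,,
@,,,@,
,,,@@,
t=7: ,,,@,@
@@,@,,
,,,@@,
@,,@@,
,,,@@,
t=8: @@@@,@
@,,@,,
,,,@@,
@,,@@,
,,,@@,
t=9: @@@@,@
@,,@,,
,,,@@@
@,,@,@
,,,@@@
t=10: @@@@,@
@,,@,,
,,,@,@
@,,,@,
,,,@,@
t=11: ,@@@,@
,@,@,,
@,,@,@
@,,,@,
,,,@,@
t=12: ,@@@,@
,@,,,,
@,@,@@
@,,@@,
,,,@,@
t=13: ,@,@,@
,,@@,,
@,,,@@
@,,@@,
,,,@,@
t=14: ,@,@,@
,,@@,,
@,,,@@
@,,,@,
,,@,@@
t=15: ,@,@,,
,,@@@@
@,,,@,
@,,,@,
,,@,@@
t=16: ,@,,@@
,,@@,@
@,,,@,
@,,,@,
,,@,@@
t=17: ,@,,@@
,,@,,@
@,@@,,
@,,@@,
,,@,@@
t=18: ,@@@,@
,,@@,@
@,@@,,
@,,@@,
,,@,@@
t=19: ,@@@,@
,,@,,@
@,,,@,
@,,,@,
,,@,@@
t=20: ,,,,,@
,,,,,@
@,,,@,
@,,,@,
,,@,@@
t=21: ,,,,,@
,,,,,@
@,,,@,
@,,,,,
,,@@,,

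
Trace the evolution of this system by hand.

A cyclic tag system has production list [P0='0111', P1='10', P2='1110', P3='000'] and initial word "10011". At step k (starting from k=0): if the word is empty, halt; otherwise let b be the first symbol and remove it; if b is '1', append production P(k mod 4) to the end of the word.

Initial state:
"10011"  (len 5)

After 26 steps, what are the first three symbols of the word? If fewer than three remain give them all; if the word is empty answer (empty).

t=0: "10011"  (len 5)
t=1: "00110111"  (len 8)
t=2: "0110111"  (len 7)
t=3: "110111"  (len 6)
t=4: "10111000"  (len 8)
t=5: "01110000111"  (len 11)
t=6: "1110000111"  (len 10)
t=7: "1100001111110"  (len 13)
t=8: "100001111110000"  (len 15)
t=9: "000011111100000111"  (len 18)
t=10: "00011111100000111"  (len 17)
t=11: "0011111100000111"  (len 16)
t=12: "011111100000111"  (len 15)
t=13: "11111100000111"  (len 14)
t=14: "111110000011110"  (len 15)
t=15: "111100000111101110"  (len 18)
t=16: "11100000111101110000"  (len 20)
t=17: "11000001111011100000111"  (len 23)
t=18: "100000111101110000011110"  (len 24)
t=19: "000001111011100000111101110"  (len 27)
t=20: "00001111011100000111101110"  (len 26)
t=21: "0001111011100000111101110"  (len 25)
t=22: "001111011100000111101110"  (len 24)
t=23: "01111011100000111101110"  (len 23)
t=24: "1111011100000111101110"  (len 22)
t=25: "1110111000001111011100111"  (len 25)
t=26: "11011100000111101110011110"  (len 26)

110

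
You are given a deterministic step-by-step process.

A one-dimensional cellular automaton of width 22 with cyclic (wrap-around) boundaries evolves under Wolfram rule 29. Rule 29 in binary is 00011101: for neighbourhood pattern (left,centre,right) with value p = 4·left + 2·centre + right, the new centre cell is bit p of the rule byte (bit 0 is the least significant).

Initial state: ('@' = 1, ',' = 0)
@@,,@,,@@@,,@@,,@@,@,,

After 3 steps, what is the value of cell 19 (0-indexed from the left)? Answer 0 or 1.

k=0  @@,,@,,@@@,,@@,,@@,@,,
k=1  @,@,@@,@,,@,@,@,@,,@@,
k=2  @,@,@,,@@,@,@,@,@@,@,,
k=3  @,@,@@,@,,@,@,@,@,,@@,

1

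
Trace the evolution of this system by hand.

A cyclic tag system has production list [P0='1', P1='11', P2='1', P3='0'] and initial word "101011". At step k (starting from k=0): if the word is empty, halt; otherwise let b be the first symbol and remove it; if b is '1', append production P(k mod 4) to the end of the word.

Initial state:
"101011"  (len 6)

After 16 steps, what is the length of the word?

k=0  "101011"  (len 6)
k=1  "010111"  (len 6)
k=2  "10111"  (len 5)
k=3  "01111"  (len 5)
k=4  "1111"  (len 4)
k=5  "1111"  (len 4)
k=6  "11111"  (len 5)
k=7  "11111"  (len 5)
k=8  "11110"  (len 5)
k=9  "11101"  (len 5)
k=10  "110111"  (len 6)
k=11  "101111"  (len 6)
k=12  "011110"  (len 6)
k=13  "11110"  (len 5)
k=14  "111011"  (len 6)
k=15  "110111"  (len 6)
k=16  "101110"  (len 6)

6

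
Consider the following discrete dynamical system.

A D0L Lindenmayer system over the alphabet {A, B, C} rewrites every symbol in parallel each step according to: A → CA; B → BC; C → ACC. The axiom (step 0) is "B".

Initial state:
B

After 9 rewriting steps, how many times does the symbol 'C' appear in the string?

2584

k=0  B
k=1  BC
k=2  BCACC
k=3  BCACCCAACCACC
k=4  BCACCCAACCACCACCCACAACCACCCAACCACC
k=5  BCACCCAACCACCACCCACAACCACCCAACCACCCAACCACCACCCAACCCACAACCACCCAACCACCACCCACAACCACCCAACCACC
k=6  BCACCCAACCACCACCCACAACCACCCAACCACCCAACCACCACCCAACCCACAACCA…ACCCAACCACCACCCAACCCACAACCACCCAACCACCACCCACAACCACCCAACCACC  (len 233)
k=7  BCACCCAACCACCACCCACAACCACCCAACCACCCAACCACCACCCAACCCACAACCA…ACCCAACCACCACCCAACCCACAACCACCCAACCACCACCCACAACCACCCAACCACC  (len 610)
k=8  BCACCCAACCACCACCCACAACCACCCAACCACCCAACCACCACCCAACCCACAACCA…ACCCAACCACCACCCAACCCACAACCACCCAACCACCACCCACAACCACCCAACCACC  (len 1597)
k=9  BCACCCAACCACCACCCACAACCACCCAACCACCCAACCACCACCCAACCCACAACCA…ACCCAACCACCACCCAACCCACAACCACCCAACCACCACCCACAACCACCCAACCACC  (len 4181)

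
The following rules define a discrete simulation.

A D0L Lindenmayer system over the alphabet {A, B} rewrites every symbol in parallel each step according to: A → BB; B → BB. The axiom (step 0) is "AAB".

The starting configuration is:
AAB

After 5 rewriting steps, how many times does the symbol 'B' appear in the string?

0) AAB
1) BBBBBB
2) BBBBBBBBBBBB
3) BBBBBBBBBBBBBBBBBBBBBBBB
4) BBBBBBBBBBBBBBBBBBBBBBBBBBBBBBBBBBBBBBBBBBBBBBBB
5) BBBBBBBBBBBBBBBBBBBBBBBBBBBBBBBBBBBBBBBBBBBBBBBBBBBBBBBBBBBBBBBBBBBBBBBBBBBBBBBBBBBBBBBBBBBBBBBB

96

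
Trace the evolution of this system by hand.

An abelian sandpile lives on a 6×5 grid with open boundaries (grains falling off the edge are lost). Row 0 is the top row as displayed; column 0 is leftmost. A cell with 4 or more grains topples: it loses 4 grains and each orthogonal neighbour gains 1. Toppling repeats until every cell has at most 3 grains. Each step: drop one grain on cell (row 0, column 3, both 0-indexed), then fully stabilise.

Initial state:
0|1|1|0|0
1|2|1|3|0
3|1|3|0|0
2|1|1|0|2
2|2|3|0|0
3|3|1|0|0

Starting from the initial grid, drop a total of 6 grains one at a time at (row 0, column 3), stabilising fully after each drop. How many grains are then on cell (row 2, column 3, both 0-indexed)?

1

t=0: 0|1|1|0|0
1|2|1|3|0
3|1|3|0|0
2|1|1|0|2
2|2|3|0|0
3|3|1|0|0
t=1: 0|1|1|1|0
1|2|1|3|0
3|1|3|0|0
2|1|1|0|2
2|2|3|0|0
3|3|1|0|0
t=2: 0|1|1|2|0
1|2|1|3|0
3|1|3|0|0
2|1|1|0|2
2|2|3|0|0
3|3|1|0|0
t=3: 0|1|1|3|0
1|2|1|3|0
3|1|3|0|0
2|1|1|0|2
2|2|3|0|0
3|3|1|0|0
t=4: 0|1|2|1|1
1|2|2|0|1
3|1|3|1|0
2|1|1|0|2
2|2|3|0|0
3|3|1|0|0
t=5: 0|1|2|2|1
1|2|2|0|1
3|1|3|1|0
2|1|1|0|2
2|2|3|0|0
3|3|1|0|0
t=6: 0|1|2|3|1
1|2|2|0|1
3|1|3|1|0
2|1|1|0|2
2|2|3|0|0
3|3|1|0|0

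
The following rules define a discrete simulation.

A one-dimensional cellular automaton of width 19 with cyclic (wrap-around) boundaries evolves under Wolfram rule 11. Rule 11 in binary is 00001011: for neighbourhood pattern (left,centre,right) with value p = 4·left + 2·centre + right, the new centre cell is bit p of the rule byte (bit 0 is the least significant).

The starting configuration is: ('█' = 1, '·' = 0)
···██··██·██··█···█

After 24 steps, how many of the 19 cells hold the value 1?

step 0: ···██··██·██··█···█
step 1: ·███··██··█··█··██·
step 2: ██···██··█··█··██··
step 3: █··███··█··█··██··█
step 4: ··██···█··█··██··██
step 5: ·██··██··█··██··██·
step 6: ██··██··█··██··██··
step 7: █··██··█··██··██··█
step 8: ··██··█··██··██··██
step 9: ·██··█··██··██··██·
step 10: ██··█··██··██··██··
step 11: █··█··██··██··██··█
step 12: ··█··██··██··██··██
step 13: ·█··██··██··██··██·
step 14: █··██··██··██··██··
step 15: ··██··██··██··██··█
step 16: ·██··██··██··██··█·
step 17: ██··██··██··██··█··
step 18: █··██··██··██··█··█
step 19: ··██··██··██··█··██
step 20: ·██··██··██··█··██·
step 21: ██··██··██··█··██··
step 22: █··██··██··█··██··█
step 23: ··██··██··█··██··██
step 24: ·██··██··█··██··██·

9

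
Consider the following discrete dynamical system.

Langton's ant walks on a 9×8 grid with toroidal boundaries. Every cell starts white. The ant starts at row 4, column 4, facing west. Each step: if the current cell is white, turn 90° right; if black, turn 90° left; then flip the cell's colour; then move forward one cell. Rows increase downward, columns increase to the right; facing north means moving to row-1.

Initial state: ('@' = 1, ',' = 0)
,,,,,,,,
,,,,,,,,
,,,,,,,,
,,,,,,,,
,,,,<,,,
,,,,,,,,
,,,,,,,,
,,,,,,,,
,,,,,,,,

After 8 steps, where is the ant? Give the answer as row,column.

4,4

k=0  ,,,,,,,,
,,,,,,,,
,,,,,,,,
,,,,,,,,
,,,,<,,,
,,,,,,,,
,,,,,,,,
,,,,,,,,
,,,,,,,,
k=1  ,,,,,,,,
,,,,,,,,
,,,,,,,,
,,,,^,,,
,,,,@,,,
,,,,,,,,
,,,,,,,,
,,,,,,,,
,,,,,,,,
k=2  ,,,,,,,,
,,,,,,,,
,,,,,,,,
,,,,@>,,
,,,,@,,,
,,,,,,,,
,,,,,,,,
,,,,,,,,
,,,,,,,,
k=3  ,,,,,,,,
,,,,,,,,
,,,,,,,,
,,,,@@,,
,,,,@v,,
,,,,,,,,
,,,,,,,,
,,,,,,,,
,,,,,,,,
k=4  ,,,,,,,,
,,,,,,,,
,,,,,,,,
,,,,@@,,
,,,,<@,,
,,,,,,,,
,,,,,,,,
,,,,,,,,
,,,,,,,,
k=5  ,,,,,,,,
,,,,,,,,
,,,,,,,,
,,,,@@,,
,,,,,@,,
,,,,v,,,
,,,,,,,,
,,,,,,,,
,,,,,,,,
k=6  ,,,,,,,,
,,,,,,,,
,,,,,,,,
,,,,@@,,
,,,,,@,,
,,,<@,,,
,,,,,,,,
,,,,,,,,
,,,,,,,,
k=7  ,,,,,,,,
,,,,,,,,
,,,,,,,,
,,,,@@,,
,,,^,@,,
,,,@@,,,
,,,,,,,,
,,,,,,,,
,,,,,,,,
k=8  ,,,,,,,,
,,,,,,,,
,,,,,,,,
,,,,@@,,
,,,@>@,,
,,,@@,,,
,,,,,,,,
,,,,,,,,
,,,,,,,,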